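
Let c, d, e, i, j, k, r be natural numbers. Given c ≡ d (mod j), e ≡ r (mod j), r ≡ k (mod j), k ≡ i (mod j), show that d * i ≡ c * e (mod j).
From e ≡ r (mod j) and r ≡ k (mod j), e ≡ k (mod j). Because k ≡ i (mod j), e ≡ i (mod j). Combining with c ≡ d (mod j), by multiplying congruences, c * e ≡ d * i (mod j). Then d * i ≡ c * e (mod j).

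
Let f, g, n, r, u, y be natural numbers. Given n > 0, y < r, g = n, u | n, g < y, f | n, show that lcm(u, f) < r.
u | n and f | n, hence lcm(u, f) | n. Since n > 0, lcm(u, f) ≤ n. From g = n and g < y, n < y. Since lcm(u, f) ≤ n, lcm(u, f) < y. y < r, so lcm(u, f) < r.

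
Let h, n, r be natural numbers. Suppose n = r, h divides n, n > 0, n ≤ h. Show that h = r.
From h divides n and n > 0, h ≤ n. Since n ≤ h, h = n. n = r, so h = r.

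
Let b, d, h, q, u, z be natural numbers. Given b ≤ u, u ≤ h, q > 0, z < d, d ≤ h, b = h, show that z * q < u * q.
b = h and b ≤ u, hence h ≤ u. Because u ≤ h, h = u. z < d and d ≤ h, thus z < h. Since h = u, z < u. Combined with q > 0, by multiplying by a positive, z * q < u * q.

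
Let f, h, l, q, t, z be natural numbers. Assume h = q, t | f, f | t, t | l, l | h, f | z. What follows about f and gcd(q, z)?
f | gcd(q, z)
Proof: t | f and f | t, thus t = f. Since t | l, f | l. Since l | h, f | h. Since h = q, f | q. f | z, so f | gcd(q, z).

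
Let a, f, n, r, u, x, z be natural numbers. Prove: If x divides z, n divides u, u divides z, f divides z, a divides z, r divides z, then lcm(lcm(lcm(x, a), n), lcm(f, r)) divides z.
x divides z and a divides z, so lcm(x, a) divides z. n divides u and u divides z, therefore n divides z. lcm(x, a) divides z, so lcm(lcm(x, a), n) divides z. Since f divides z and r divides z, lcm(f, r) divides z. Since lcm(lcm(x, a), n) divides z, lcm(lcm(lcm(x, a), n), lcm(f, r)) divides z.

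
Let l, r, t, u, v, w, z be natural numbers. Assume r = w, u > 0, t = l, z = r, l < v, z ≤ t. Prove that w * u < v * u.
z = r and r = w, so z = w. t = l and z ≤ t, so z ≤ l. Since l < v, z < v. Since z = w, w < v. Since u > 0, w * u < v * u.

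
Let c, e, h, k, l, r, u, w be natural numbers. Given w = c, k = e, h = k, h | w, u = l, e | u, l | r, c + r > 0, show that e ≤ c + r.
h = k and h | w, therefore k | w. Since k = e, e | w. Since w = c, e | c. Since u = l and e | u, e | l. l | r, so e | r. e | c, so e | c + r. From c + r > 0, e ≤ c + r.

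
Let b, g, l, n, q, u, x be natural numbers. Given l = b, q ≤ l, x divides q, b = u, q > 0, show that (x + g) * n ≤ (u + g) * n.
From x divides q and q > 0, x ≤ q. l = b and b = u, thus l = u. q ≤ l, so q ≤ u. x ≤ q, so x ≤ u. Then x + g ≤ u + g. By multiplying by a non-negative, (x + g) * n ≤ (u + g) * n.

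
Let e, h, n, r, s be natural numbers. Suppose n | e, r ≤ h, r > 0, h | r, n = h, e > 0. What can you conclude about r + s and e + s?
r + s ≤ e + s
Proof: Since h | r and r > 0, h ≤ r. Because r ≤ h, h = r. n = h and n | e, so h | e. Since e > 0, h ≤ e. Since h = r, r ≤ e. Then r + s ≤ e + s.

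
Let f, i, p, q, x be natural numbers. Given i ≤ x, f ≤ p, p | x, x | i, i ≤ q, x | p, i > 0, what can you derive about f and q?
f ≤ q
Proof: p | x and x | p, hence p = x. Since f ≤ p, f ≤ x. Since x | i and i > 0, x ≤ i. Since i ≤ x, i = x. Since i ≤ q, x ≤ q. Since f ≤ x, f ≤ q.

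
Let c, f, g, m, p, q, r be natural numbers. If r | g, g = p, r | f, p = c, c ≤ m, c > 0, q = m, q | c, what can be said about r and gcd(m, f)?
r | gcd(m, f)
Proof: From g = p and p = c, g = c. q = m and q | c, hence m | c. Since c > 0, m ≤ c. Since c ≤ m, c = m. g = c, so g = m. Since r | g, r | m. r | f, so r | gcd(m, f).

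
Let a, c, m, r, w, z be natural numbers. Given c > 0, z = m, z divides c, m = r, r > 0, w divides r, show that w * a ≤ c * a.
w divides r and r > 0, hence w ≤ r. From z = m and m = r, z = r. Because z divides c, r divides c. c > 0, so r ≤ c. Because w ≤ r, w ≤ c. By multiplying by a non-negative, w * a ≤ c * a.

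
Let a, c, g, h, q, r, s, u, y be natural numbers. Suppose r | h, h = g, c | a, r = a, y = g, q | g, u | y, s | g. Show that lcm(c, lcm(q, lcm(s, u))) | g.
Since r = a and r | h, a | h. h = g, so a | g. From c | a, c | g. Since y = g and u | y, u | g. s | g, so lcm(s, u) | g. q | g, so lcm(q, lcm(s, u)) | g. Since c | g, lcm(c, lcm(q, lcm(s, u))) | g.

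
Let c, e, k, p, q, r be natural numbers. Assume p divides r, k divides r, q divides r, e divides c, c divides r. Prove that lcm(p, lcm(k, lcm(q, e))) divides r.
From e divides c and c divides r, e divides r. From q divides r, lcm(q, e) divides r. k divides r, so lcm(k, lcm(q, e)) divides r. Since p divides r, lcm(p, lcm(k, lcm(q, e))) divides r.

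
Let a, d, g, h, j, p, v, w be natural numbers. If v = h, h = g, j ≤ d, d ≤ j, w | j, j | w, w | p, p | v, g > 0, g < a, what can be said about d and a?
d < a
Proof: From v = h and h = g, v = g. Because j ≤ d and d ≤ j, j = d. w | j and j | w, thus w = j. w | p, so j | p. p | v, so j | v. From j = d, d | v. Since v = g, d | g. g > 0, so d ≤ g. Since g < a, d < a.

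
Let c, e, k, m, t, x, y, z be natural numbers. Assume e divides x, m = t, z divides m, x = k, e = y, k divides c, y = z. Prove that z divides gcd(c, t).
x = k and e divides x, so e divides k. Since k divides c, e divides c. From e = y, y divides c. y = z, so z divides c. m = t and z divides m, thus z divides t. Since z divides c, z divides gcd(c, t).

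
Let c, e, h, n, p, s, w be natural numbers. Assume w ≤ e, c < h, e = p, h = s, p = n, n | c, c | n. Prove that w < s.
Since n | c and c | n, n = c. Since p = n, p = c. Since e = p and w ≤ e, w ≤ p. Since p = c, w ≤ c. From h = s and c < h, c < s. Since w ≤ c, w < s.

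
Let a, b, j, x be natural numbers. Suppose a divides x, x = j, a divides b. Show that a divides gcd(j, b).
From x = j and a divides x, a divides j. a divides b, so a divides gcd(j, b).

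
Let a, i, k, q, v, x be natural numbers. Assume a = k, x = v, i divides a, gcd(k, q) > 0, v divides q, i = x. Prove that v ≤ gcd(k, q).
i = x and i divides a, thus x divides a. Since x = v, v divides a. a = k, so v divides k. Since v divides q, v divides gcd(k, q). Because gcd(k, q) > 0, v ≤ gcd(k, q).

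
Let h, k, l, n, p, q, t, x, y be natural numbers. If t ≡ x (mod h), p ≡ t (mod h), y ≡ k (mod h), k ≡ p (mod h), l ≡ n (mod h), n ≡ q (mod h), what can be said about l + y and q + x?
l + y ≡ q + x (mod h)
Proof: From l ≡ n (mod h) and n ≡ q (mod h), l ≡ q (mod h). y ≡ k (mod h) and k ≡ p (mod h), so y ≡ p (mod h). Since p ≡ t (mod h), y ≡ t (mod h). Because t ≡ x (mod h), y ≡ x (mod h). From l ≡ q (mod h), by adding congruences, l + y ≡ q + x (mod h).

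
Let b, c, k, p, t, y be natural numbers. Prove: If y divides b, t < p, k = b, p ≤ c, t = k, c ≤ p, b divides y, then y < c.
Since b divides y and y divides b, b = y. Since k = b, k = y. Since p ≤ c and c ≤ p, p = c. t < p, so t < c. t = k, so k < c. Because k = y, y < c.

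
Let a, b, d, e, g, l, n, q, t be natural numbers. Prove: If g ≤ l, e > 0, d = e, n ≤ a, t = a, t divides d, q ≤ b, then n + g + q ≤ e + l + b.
From d = e and t divides d, t divides e. From t = a, a divides e. Since e > 0, a ≤ e. Since n ≤ a, n ≤ e. g ≤ l and q ≤ b, so g + q ≤ l + b. n ≤ e, so n + g + q ≤ e + l + b.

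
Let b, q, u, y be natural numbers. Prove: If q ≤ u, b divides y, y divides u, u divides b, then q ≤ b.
Because b divides y and y divides u, b divides u. u divides b, so u = b. Because q ≤ u, q ≤ b.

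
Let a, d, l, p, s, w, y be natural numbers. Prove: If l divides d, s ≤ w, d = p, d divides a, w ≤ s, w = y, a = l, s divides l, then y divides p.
s ≤ w and w ≤ s, so s = w. Since w = y, s = y. a = l and d divides a, therefore d divides l. Since l divides d, l = d. s divides l, so s divides d. Since d = p, s divides p. Since s = y, y divides p.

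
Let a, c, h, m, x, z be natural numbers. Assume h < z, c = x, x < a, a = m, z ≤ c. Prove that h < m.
h < z and z ≤ c, so h < c. Since c = x, h < x. a = m and x < a, therefore x < m. Since h < x, h < m.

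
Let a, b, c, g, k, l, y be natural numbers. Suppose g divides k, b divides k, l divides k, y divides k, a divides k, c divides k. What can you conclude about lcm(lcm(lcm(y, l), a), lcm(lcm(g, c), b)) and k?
lcm(lcm(lcm(y, l), a), lcm(lcm(g, c), b)) divides k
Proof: y divides k and l divides k, thus lcm(y, l) divides k. a divides k, so lcm(lcm(y, l), a) divides k. g divides k and c divides k, so lcm(g, c) divides k. Since b divides k, lcm(lcm(g, c), b) divides k. Since lcm(lcm(y, l), a) divides k, lcm(lcm(lcm(y, l), a), lcm(lcm(g, c), b)) divides k.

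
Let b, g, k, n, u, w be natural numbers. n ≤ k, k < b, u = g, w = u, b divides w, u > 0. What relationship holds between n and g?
n < g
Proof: Because n ≤ k and k < b, n < b. w = u and b divides w, thus b divides u. Since u > 0, b ≤ u. Since u = g, b ≤ g. Because n < b, n < g.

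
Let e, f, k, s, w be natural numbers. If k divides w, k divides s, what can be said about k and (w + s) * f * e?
k divides (w + s) * f * e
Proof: k divides w and k divides s, hence k divides w + s. Then k divides (w + s) * f. Then k divides (w + s) * f * e.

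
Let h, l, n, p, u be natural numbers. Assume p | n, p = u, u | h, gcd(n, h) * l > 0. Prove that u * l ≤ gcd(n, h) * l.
From p = u and p | n, u | n. u | h, so u | gcd(n, h). Then u * l | gcd(n, h) * l. Since gcd(n, h) * l > 0, u * l ≤ gcd(n, h) * l.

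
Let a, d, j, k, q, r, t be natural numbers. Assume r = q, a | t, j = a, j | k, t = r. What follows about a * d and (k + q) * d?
a * d | (k + q) * d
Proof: From j = a and j | k, a | k. t = r and r = q, so t = q. Since a | t, a | q. Since a | k, a | k + q. Then a * d | (k + q) * d.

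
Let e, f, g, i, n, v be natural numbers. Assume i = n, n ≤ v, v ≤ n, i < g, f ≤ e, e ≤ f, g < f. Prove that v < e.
n ≤ v and v ≤ n, thus n = v. Because i = n, i = v. Because f ≤ e and e ≤ f, f = e. g < f, so g < e. i < g, so i < e. i = v, so v < e.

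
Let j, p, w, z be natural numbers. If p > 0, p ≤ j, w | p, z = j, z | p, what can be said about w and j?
w ≤ j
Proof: From z = j and z | p, j | p. p > 0, so j ≤ p. Since p ≤ j, p = j. w | p and p > 0, therefore w ≤ p. Since p = j, w ≤ j.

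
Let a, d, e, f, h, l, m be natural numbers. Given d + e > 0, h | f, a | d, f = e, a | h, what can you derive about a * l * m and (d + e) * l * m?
a * l * m ≤ (d + e) * l * m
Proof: a | h and h | f, therefore a | f. f = e, so a | e. Since a | d, a | d + e. d + e > 0, so a ≤ d + e. Then a * l ≤ (d + e) * l. Then a * l * m ≤ (d + e) * l * m.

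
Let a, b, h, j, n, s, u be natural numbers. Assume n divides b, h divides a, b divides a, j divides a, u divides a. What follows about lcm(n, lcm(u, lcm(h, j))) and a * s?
lcm(n, lcm(u, lcm(h, j))) divides a * s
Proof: n divides b and b divides a, thus n divides a. Because h divides a and j divides a, lcm(h, j) divides a. Since u divides a, lcm(u, lcm(h, j)) divides a. Since n divides a, lcm(n, lcm(u, lcm(h, j))) divides a. Then lcm(n, lcm(u, lcm(h, j))) divides a * s.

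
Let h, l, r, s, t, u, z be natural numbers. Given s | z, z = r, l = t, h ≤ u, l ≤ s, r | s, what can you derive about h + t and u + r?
h + t ≤ u + r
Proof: From z = r and s | z, s | r. r | s, so s = r. l = t and l ≤ s, so t ≤ s. s = r, so t ≤ r. Since h ≤ u, h + t ≤ u + r.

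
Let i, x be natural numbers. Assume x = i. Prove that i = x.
Because x = i, by symmetry, i = x.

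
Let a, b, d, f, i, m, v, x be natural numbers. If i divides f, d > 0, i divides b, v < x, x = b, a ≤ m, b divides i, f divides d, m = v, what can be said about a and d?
a < d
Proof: b divides i and i divides b, hence b = i. Since x = b, x = i. m = v and a ≤ m, thus a ≤ v. Since v < x, a < x. x = i, so a < i. From i divides f and f divides d, i divides d. d > 0, so i ≤ d. a < i, so a < d.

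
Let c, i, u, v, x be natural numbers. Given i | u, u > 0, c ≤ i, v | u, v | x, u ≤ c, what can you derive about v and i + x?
v | i + x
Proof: u ≤ c and c ≤ i, so u ≤ i. i | u and u > 0, so i ≤ u. u ≤ i, so u = i. v | u, so v | i. Because v | x, v | i + x.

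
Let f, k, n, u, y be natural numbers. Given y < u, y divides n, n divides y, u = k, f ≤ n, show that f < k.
y divides n and n divides y, hence y = n. From u = k and y < u, y < k. y = n, so n < k. Since f ≤ n, f < k.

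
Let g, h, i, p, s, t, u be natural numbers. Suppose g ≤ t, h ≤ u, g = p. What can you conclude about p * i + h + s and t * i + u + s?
p * i + h + s ≤ t * i + u + s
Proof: g = p and g ≤ t, thus p ≤ t. Then p * i ≤ t * i. h ≤ u, so p * i + h ≤ t * i + u. Then p * i + h + s ≤ t * i + u + s.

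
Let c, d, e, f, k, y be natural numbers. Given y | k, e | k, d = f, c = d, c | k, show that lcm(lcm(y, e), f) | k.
y | k and e | k, therefore lcm(y, e) | k. c = d and d = f, thus c = f. Since c | k, f | k. Since lcm(y, e) | k, lcm(lcm(y, e), f) | k.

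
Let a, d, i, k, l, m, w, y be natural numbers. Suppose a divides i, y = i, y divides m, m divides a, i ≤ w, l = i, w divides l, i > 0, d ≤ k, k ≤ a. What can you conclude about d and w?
d ≤ w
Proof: Since y = i and y divides m, i divides m. Since m divides a, i divides a. a divides i, so a = i. Since l = i and w divides l, w divides i. Since i > 0, w ≤ i. Since i ≤ w, i = w. From a = i, a = w. d ≤ k and k ≤ a, therefore d ≤ a. Since a = w, d ≤ w.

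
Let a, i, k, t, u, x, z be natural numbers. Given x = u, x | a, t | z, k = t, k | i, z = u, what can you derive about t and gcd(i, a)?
t | gcd(i, a)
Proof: From k = t and k | i, t | i. z = u and t | z, hence t | u. Because x = u and x | a, u | a. Since t | u, t | a. t | i, so t | gcd(i, a).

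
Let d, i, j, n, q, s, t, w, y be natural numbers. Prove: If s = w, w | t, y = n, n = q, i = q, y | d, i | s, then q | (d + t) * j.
Because y = n and n = q, y = q. y | d, so q | d. i = q and i | s, thus q | s. s = w, so q | w. Since w | t, q | t. q | d, so q | d + t. Then q | (d + t) * j.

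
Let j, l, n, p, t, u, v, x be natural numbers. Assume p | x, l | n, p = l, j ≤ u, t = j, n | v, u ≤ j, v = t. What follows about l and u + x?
l | u + x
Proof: From v = t and t = j, v = j. Because j ≤ u and u ≤ j, j = u. v = j, so v = u. l | n and n | v, thus l | v. Since v = u, l | u. p = l and p | x, hence l | x. Since l | u, l | u + x.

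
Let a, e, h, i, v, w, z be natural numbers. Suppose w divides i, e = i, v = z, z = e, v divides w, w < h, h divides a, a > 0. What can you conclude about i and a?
i < a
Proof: v = z and z = e, thus v = e. v divides w, so e divides w. e = i, so i divides w. w divides i, so w = i. Since w < h, i < h. h divides a and a > 0, so h ≤ a. Since i < h, i < a.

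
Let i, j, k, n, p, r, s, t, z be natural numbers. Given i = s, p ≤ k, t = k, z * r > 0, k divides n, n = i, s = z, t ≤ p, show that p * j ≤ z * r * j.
n = i and i = s, thus n = s. Because s = z, n = z. t = k and t ≤ p, thus k ≤ p. Since p ≤ k, k = p. Since k divides n, p divides n. n = z, so p divides z. Then p divides z * r. From z * r > 0, p ≤ z * r. By multiplying by a non-negative, p * j ≤ z * r * j.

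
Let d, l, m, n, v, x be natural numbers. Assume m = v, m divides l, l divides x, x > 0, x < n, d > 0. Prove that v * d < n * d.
m divides l and l divides x, hence m divides x. Since x > 0, m ≤ x. Because x < n, m < n. Since m = v, v < n. Combining with d > 0, by multiplying by a positive, v * d < n * d.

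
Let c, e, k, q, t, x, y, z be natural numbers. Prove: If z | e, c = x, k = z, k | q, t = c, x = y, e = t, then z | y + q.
Since t = c and c = x, t = x. From x = y, t = y. Since e = t and z | e, z | t. t = y, so z | y. k = z and k | q, thus z | q. Since z | y, z | y + q.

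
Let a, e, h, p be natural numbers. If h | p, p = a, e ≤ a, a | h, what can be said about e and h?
e ≤ h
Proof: Since p = a and h | p, h | a. a | h, so a = h. e ≤ a, so e ≤ h.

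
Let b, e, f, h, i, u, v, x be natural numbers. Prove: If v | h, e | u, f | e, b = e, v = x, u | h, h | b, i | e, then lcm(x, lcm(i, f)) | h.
v = x and v | h, hence x | h. Because e | u and u | h, e | h. b = e and h | b, hence h | e. Since e | h, e = h. i | e and f | e, hence lcm(i, f) | e. Since e = h, lcm(i, f) | h. x | h, so lcm(x, lcm(i, f)) | h.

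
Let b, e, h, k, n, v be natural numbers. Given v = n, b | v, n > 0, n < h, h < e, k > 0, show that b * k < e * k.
v = n and b | v, so b | n. Since n > 0, b ≤ n. n < h and h < e, thus n < e. b ≤ n, so b < e. Since k > 0, b * k < e * k.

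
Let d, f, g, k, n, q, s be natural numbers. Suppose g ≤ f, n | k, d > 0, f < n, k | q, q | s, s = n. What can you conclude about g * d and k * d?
g * d < k * d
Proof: k | q and q | s, thus k | s. Since s = n, k | n. Since n | k, n = k. From f < n, f < k. g ≤ f, so g < k. d > 0, so g * d < k * d.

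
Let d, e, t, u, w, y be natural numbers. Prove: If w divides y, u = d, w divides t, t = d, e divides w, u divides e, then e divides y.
t = d and w divides t, hence w divides d. Because u = d and u divides e, d divides e. Since w divides d, w divides e. Because e divides w, w = e. Since w divides y, e divides y.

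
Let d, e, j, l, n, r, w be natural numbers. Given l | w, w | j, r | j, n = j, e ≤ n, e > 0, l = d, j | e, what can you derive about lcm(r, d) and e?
lcm(r, d) ≤ e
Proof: Because j | e and e > 0, j ≤ e. n = j and e ≤ n, so e ≤ j. From j ≤ e, j = e. l | w and w | j, so l | j. l = d, so d | j. Since r | j, lcm(r, d) | j. Since j = e, lcm(r, d) | e. e > 0, so lcm(r, d) ≤ e.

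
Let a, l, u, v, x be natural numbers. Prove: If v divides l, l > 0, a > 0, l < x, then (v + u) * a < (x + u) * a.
From v divides l and l > 0, v ≤ l. l < x, so v < x. Then v + u < x + u. Using a > 0, by multiplying by a positive, (v + u) * a < (x + u) * a.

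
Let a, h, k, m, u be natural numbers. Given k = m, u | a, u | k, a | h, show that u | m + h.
k = m and u | k, therefore u | m. Because u | a and a | h, u | h. Since u | m, u | m + h.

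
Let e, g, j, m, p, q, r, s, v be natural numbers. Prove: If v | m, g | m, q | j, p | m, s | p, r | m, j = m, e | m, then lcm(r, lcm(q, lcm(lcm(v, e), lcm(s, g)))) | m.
j = m and q | j, thus q | m. v | m and e | m, so lcm(v, e) | m. s | p and p | m, so s | m. From g | m, lcm(s, g) | m. lcm(v, e) | m, so lcm(lcm(v, e), lcm(s, g)) | m. q | m, so lcm(q, lcm(lcm(v, e), lcm(s, g))) | m. r | m, so lcm(r, lcm(q, lcm(lcm(v, e), lcm(s, g)))) | m.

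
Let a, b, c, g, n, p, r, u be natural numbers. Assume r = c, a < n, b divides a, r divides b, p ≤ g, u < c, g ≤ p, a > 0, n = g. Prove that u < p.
g ≤ p and p ≤ g, so g = p. r divides b and b divides a, therefore r divides a. r = c, so c divides a. a > 0, so c ≤ a. Since u < c, u < a. n = g and a < n, therefore a < g. Since u < a, u < g. Since g = p, u < p.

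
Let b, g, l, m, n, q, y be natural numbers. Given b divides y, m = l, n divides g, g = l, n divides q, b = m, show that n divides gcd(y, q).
g = l and n divides g, thus n divides l. b = m and b divides y, hence m divides y. m = l, so l divides y. n divides l, so n divides y. n divides q, so n divides gcd(y, q).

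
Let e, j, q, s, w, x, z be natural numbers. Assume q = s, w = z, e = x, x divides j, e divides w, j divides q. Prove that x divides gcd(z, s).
Since e = x and e divides w, x divides w. Since w = z, x divides z. q = s and j divides q, therefore j divides s. x divides j, so x divides s. Since x divides z, x divides gcd(z, s).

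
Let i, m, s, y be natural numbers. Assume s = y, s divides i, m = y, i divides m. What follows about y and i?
y = i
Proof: From s = y and s divides i, y divides i. Because m = y and i divides m, i divides y. Since y divides i, y = i.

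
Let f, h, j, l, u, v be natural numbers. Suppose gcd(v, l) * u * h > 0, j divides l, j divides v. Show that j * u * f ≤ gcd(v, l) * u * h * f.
Since j divides v and j divides l, j divides gcd(v, l). Then j * u divides gcd(v, l) * u. Then j * u divides gcd(v, l) * u * h. Since gcd(v, l) * u * h > 0, j * u ≤ gcd(v, l) * u * h. By multiplying by a non-negative, j * u * f ≤ gcd(v, l) * u * h * f.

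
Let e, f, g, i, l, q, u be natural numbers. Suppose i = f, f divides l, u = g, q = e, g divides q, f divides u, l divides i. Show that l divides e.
From i = f and l divides i, l divides f. f divides l, so f = l. Since u = g and f divides u, f divides g. Since f = l, l divides g. From q = e and g divides q, g divides e. l divides g, so l divides e.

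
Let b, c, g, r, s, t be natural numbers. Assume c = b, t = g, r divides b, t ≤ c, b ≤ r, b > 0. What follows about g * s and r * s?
g * s ≤ r * s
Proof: r divides b and b > 0, thus r ≤ b. Since b ≤ r, b = r. From c = b, c = r. t = g and t ≤ c, thus g ≤ c. Because c = r, g ≤ r. By multiplying by a non-negative, g * s ≤ r * s.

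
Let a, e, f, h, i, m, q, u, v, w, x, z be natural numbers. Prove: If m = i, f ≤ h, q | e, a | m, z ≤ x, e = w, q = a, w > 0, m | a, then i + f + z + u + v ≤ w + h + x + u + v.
Since a | m and m | a, a = m. Since q = a and q | e, a | e. e = w, so a | w. Since a = m, m | w. w > 0, so m ≤ w. m = i, so i ≤ w. Because f ≤ h and z ≤ x, f + z ≤ h + x. Then f + z + u ≤ h + x + u. i ≤ w, so i + f + z + u ≤ w + h + x + u. Then i + f + z + u + v ≤ w + h + x + u + v.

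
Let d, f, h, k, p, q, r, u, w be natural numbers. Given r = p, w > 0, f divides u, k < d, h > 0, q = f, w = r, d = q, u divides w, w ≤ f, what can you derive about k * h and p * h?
k * h < p * h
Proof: From w = r and r = p, w = p. Because f divides u and u divides w, f divides w. Since w > 0, f ≤ w. w ≤ f, so f = w. Since d = q and q = f, d = f. k < d, so k < f. f = w, so k < w. w = p, so k < p. From h > 0, by multiplying by a positive, k * h < p * h.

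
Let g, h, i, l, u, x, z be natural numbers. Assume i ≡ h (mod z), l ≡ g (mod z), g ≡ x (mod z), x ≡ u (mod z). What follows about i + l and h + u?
i + l ≡ h + u (mod z)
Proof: l ≡ g (mod z) and g ≡ x (mod z), hence l ≡ x (mod z). x ≡ u (mod z), so l ≡ u (mod z). Since i ≡ h (mod z), i + l ≡ h + u (mod z).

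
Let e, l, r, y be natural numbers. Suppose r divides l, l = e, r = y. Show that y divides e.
From r = y and r divides l, y divides l. Since l = e, y divides e.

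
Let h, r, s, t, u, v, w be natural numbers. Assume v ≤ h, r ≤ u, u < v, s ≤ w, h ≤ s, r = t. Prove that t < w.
Because r = t and r ≤ u, t ≤ u. u < v and v ≤ h, thus u < h. Since h ≤ s, u < s. From t ≤ u, t < s. Since s ≤ w, t < w.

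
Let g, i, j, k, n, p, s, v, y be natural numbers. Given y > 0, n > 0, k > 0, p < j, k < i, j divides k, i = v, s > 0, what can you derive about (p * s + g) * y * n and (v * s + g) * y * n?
(p * s + g) * y * n < (v * s + g) * y * n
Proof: j divides k and k > 0, therefore j ≤ k. Since p < j, p < k. Since i = v and k < i, k < v. Since p < k, p < v. From s > 0, by multiplying by a positive, p * s < v * s. Then p * s + g < v * s + g. Combining with y > 0, by multiplying by a positive, (p * s + g) * y < (v * s + g) * y. Since n > 0, by multiplying by a positive, (p * s + g) * y * n < (v * s + g) * y * n.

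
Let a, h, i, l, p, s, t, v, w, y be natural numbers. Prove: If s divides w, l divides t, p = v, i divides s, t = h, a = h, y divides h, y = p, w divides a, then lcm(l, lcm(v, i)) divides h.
t = h and l divides t, so l divides h. y = p and p = v, thus y = v. Since y divides h, v divides h. s divides w and w divides a, therefore s divides a. Since a = h, s divides h. i divides s, so i divides h. Since v divides h, lcm(v, i) divides h. l divides h, so lcm(l, lcm(v, i)) divides h.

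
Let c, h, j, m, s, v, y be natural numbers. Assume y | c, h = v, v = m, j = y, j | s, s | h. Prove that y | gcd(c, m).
h = v and v = m, so h = m. j = y and j | s, therefore y | s. Because s | h, y | h. Since h = m, y | m. Since y | c, y | gcd(c, m).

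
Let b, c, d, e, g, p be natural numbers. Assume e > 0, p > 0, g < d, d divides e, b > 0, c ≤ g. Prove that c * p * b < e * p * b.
Since c ≤ g and g < d, c < d. d divides e and e > 0, therefore d ≤ e. From c < d, c < e. Since p > 0, by multiplying by a positive, c * p < e * p. Using b > 0 and multiplying by a positive, c * p * b < e * p * b.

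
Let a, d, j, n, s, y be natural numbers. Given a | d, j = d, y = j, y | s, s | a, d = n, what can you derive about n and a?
n = a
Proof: y = j and y | s, so j | s. Since j = d, d | s. Since s | a, d | a. a | d, so a = d. d = n, so a = n. Then n = a.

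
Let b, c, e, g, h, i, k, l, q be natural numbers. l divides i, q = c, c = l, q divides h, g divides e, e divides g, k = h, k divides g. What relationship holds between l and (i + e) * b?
l divides (i + e) * b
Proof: q = c and c = l, hence q = l. g divides e and e divides g, thus g = e. k = h and k divides g, therefore h divides g. g = e, so h divides e. Since q divides h, q divides e. q = l, so l divides e. Since l divides i, l divides i + e. Then l divides (i + e) * b.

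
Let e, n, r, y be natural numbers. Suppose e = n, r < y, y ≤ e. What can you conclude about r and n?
r < n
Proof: r < y and y ≤ e, thus r < e. Since e = n, r < n.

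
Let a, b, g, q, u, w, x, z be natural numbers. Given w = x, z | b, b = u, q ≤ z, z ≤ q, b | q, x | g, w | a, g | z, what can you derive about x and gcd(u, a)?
x | gcd(u, a)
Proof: Because q ≤ z and z ≤ q, q = z. Since b | q, b | z. z | b, so z = b. Since b = u, z = u. x | g and g | z, therefore x | z. Since z = u, x | u. w = x and w | a, thus x | a. Since x | u, x | gcd(u, a).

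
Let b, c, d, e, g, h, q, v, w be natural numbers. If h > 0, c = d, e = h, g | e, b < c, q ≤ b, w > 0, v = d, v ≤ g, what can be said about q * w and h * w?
q * w < h * w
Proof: c = d and b < c, thus b < d. Since v = d and v ≤ g, d ≤ g. Since b < d, b < g. Since q ≤ b, q < g. Because e = h and g | e, g | h. Since h > 0, g ≤ h. Since q < g, q < h. Because w > 0, q * w < h * w.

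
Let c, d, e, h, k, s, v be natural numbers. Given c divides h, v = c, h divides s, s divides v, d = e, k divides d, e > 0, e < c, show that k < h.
Because h divides s and s divides v, h divides v. Because v = c, h divides c. c divides h, so c = h. d = e and k divides d, so k divides e. Since e > 0, k ≤ e. e < c, so k < c. From c = h, k < h.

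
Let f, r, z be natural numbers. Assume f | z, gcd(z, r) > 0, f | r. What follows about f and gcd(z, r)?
f ≤ gcd(z, r)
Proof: f | z and f | r, therefore f | gcd(z, r). Since gcd(z, r) > 0, f ≤ gcd(z, r).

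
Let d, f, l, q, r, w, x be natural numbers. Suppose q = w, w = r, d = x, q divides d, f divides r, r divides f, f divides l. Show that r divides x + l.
q = w and w = r, therefore q = r. d = x and q divides d, thus q divides x. q = r, so r divides x. Since f divides r and r divides f, f = r. Since f divides l, r divides l. r divides x, so r divides x + l.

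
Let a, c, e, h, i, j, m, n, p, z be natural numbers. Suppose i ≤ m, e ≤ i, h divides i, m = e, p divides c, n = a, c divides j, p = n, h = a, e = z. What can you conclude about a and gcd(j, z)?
a divides gcd(j, z)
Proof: Since p = n and n = a, p = a. p divides c, so a divides c. From c divides j, a divides j. m = e and i ≤ m, so i ≤ e. Since e ≤ i, i = e. Since e = z, i = z. h = a and h divides i, hence a divides i. Since i = z, a divides z. a divides j, so a divides gcd(j, z).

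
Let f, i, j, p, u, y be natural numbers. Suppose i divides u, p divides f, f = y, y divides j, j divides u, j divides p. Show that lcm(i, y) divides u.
Since j divides p and p divides f, j divides f. f = y, so j divides y. Because y divides j, j = y. j divides u, so y divides u. Since i divides u, lcm(i, y) divides u.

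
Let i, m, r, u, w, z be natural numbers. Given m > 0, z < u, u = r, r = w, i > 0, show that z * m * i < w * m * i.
u = r and r = w, therefore u = w. z < u, so z < w. Combining with m > 0, by multiplying by a positive, z * m < w * m. Since i > 0, by multiplying by a positive, z * m * i < w * m * i.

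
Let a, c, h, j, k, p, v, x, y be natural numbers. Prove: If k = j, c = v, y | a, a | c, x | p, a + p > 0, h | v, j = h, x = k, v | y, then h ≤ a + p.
v | y and y | a, hence v | a. Since c = v and a | c, a | v. Since v | a, v = a. h | v, so h | a. Since x = k and k = j, x = j. x | p, so j | p. Because j = h, h | p. Since h | a, h | a + p. Since a + p > 0, h ≤ a + p.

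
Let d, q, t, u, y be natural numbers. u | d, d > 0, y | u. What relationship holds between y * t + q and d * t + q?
y * t + q ≤ d * t + q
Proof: From y | u and u | d, y | d. d > 0, so y ≤ d. Then y * t ≤ d * t. Then y * t + q ≤ d * t + q.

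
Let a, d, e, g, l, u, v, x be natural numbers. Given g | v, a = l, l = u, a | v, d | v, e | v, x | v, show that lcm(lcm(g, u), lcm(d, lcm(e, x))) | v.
a = l and l = u, so a = u. a | v, so u | v. Since g | v, lcm(g, u) | v. e | v and x | v, thus lcm(e, x) | v. d | v, so lcm(d, lcm(e, x)) | v. lcm(g, u) | v, so lcm(lcm(g, u), lcm(d, lcm(e, x))) | v.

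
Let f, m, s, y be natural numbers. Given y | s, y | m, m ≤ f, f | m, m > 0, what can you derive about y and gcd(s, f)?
y | gcd(s, f)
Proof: f | m and m > 0, hence f ≤ m. m ≤ f, so m = f. y | m, so y | f. y | s, so y | gcd(s, f).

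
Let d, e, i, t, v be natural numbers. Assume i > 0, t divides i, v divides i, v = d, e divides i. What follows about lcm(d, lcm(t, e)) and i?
lcm(d, lcm(t, e)) ≤ i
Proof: v = d and v divides i, thus d divides i. t divides i and e divides i, therefore lcm(t, e) divides i. d divides i, so lcm(d, lcm(t, e)) divides i. i > 0, so lcm(d, lcm(t, e)) ≤ i.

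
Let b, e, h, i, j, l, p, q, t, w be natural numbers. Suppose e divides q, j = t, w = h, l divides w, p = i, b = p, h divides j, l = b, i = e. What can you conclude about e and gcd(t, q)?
e divides gcd(t, q)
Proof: p = i and i = e, therefore p = e. w = h and l divides w, hence l divides h. Since l = b, b divides h. Since b = p, p divides h. Since j = t and h divides j, h divides t. p divides h, so p divides t. p = e, so e divides t. e divides q, so e divides gcd(t, q).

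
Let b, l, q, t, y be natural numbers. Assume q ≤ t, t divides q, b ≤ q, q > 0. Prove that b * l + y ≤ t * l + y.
t divides q and q > 0, therefore t ≤ q. Because q ≤ t, q = t. From b ≤ q, b ≤ t. By multiplying by a non-negative, b * l ≤ t * l. Then b * l + y ≤ t * l + y.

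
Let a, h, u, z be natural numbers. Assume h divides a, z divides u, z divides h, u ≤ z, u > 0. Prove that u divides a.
z divides u and u > 0, hence z ≤ u. u ≤ z, so z = u. z divides h and h divides a, so z divides a. Since z = u, u divides a.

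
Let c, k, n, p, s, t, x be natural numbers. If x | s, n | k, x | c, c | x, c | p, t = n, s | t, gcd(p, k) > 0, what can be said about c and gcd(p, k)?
c ≤ gcd(p, k)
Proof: Because x | c and c | x, x = c. t = n and s | t, therefore s | n. x | s, so x | n. Since x = c, c | n. From n | k, c | k. Since c | p, c | gcd(p, k). gcd(p, k) > 0, so c ≤ gcd(p, k).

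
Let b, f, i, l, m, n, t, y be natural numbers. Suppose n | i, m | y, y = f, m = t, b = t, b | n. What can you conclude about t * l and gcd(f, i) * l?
t * l | gcd(f, i) * l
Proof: Since m = t and m | y, t | y. Since y = f, t | f. Because b = t and b | n, t | n. n | i, so t | i. Since t | f, t | gcd(f, i). Then t * l | gcd(f, i) * l.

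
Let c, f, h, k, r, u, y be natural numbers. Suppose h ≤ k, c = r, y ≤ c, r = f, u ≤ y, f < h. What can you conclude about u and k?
u < k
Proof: c = r and r = f, therefore c = f. y ≤ c, so y ≤ f. Since u ≤ y, u ≤ f. f < h and h ≤ k, thus f < k. Since u ≤ f, u < k.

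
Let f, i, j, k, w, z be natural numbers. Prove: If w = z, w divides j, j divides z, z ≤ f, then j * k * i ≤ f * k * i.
From w = z and w divides j, z divides j. j divides z, so z = j. Since z ≤ f, j ≤ f. By multiplying by a non-negative, j * k ≤ f * k. By multiplying by a non-negative, j * k * i ≤ f * k * i.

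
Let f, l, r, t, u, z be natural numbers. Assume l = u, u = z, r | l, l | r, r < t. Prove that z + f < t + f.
Because r | l and l | r, r = l. From l = u, r = u. u = z, so r = z. r < t, so z < t. Then z + f < t + f.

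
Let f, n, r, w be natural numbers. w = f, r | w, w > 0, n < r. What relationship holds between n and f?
n < f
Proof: Since r | w and w > 0, r ≤ w. w = f, so r ≤ f. Because n < r, n < f.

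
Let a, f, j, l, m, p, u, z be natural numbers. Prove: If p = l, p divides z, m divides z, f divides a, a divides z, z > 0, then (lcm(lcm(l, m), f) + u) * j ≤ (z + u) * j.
p = l and p divides z, therefore l divides z. m divides z, so lcm(l, m) divides z. From f divides a and a divides z, f divides z. Since lcm(l, m) divides z, lcm(lcm(l, m), f) divides z. Since z > 0, lcm(lcm(l, m), f) ≤ z. Then lcm(lcm(l, m), f) + u ≤ z + u. By multiplying by a non-negative, (lcm(lcm(l, m), f) + u) * j ≤ (z + u) * j.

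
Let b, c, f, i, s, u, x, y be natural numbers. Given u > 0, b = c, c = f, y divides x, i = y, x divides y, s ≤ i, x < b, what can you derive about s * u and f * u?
s * u < f * u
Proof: i = y and s ≤ i, therefore s ≤ y. b = c and c = f, thus b = f. x divides y and y divides x, hence x = y. Since x < b, y < b. Since b = f, y < f. Since s ≤ y, s < f. Combined with u > 0, by multiplying by a positive, s * u < f * u.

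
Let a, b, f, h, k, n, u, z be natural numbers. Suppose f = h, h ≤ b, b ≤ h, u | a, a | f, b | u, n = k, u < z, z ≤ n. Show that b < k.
h ≤ b and b ≤ h, hence h = b. Since f = h, f = b. u | a and a | f, hence u | f. From f = b, u | b. b | u, so u = b. u < z and z ≤ n, hence u < n. n = k, so u < k. Since u = b, b < k.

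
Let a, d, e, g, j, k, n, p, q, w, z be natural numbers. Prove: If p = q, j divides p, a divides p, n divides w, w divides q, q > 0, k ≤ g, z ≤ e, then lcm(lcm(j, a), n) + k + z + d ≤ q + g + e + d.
j divides p and a divides p, therefore lcm(j, a) divides p. Since p = q, lcm(j, a) divides q. n divides w and w divides q, so n divides q. lcm(j, a) divides q, so lcm(lcm(j, a), n) divides q. Because q > 0, lcm(lcm(j, a), n) ≤ q. Since k ≤ g and z ≤ e, k + z ≤ g + e. Since lcm(lcm(j, a), n) ≤ q, lcm(lcm(j, a), n) + k + z ≤ q + g + e. Then lcm(lcm(j, a), n) + k + z + d ≤ q + g + e + d.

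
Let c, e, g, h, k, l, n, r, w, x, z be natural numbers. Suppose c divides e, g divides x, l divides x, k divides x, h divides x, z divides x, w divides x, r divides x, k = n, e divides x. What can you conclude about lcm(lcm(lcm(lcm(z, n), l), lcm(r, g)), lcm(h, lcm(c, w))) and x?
lcm(lcm(lcm(lcm(z, n), l), lcm(r, g)), lcm(h, lcm(c, w))) divides x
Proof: Because k = n and k divides x, n divides x. Since z divides x, lcm(z, n) divides x. Because l divides x, lcm(lcm(z, n), l) divides x. r divides x and g divides x, hence lcm(r, g) divides x. Since lcm(lcm(z, n), l) divides x, lcm(lcm(lcm(z, n), l), lcm(r, g)) divides x. Since c divides e and e divides x, c divides x. Since w divides x, lcm(c, w) divides x. h divides x, so lcm(h, lcm(c, w)) divides x. lcm(lcm(lcm(z, n), l), lcm(r, g)) divides x, so lcm(lcm(lcm(lcm(z, n), l), lcm(r, g)), lcm(h, lcm(c, w))) divides x.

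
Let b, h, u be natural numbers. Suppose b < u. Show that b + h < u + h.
b < u. By adding to both sides, b + h < u + h.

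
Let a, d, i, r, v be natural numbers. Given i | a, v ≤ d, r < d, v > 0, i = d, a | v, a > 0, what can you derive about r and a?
r < a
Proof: i | a and a > 0, hence i ≤ a. i = d, so d ≤ a. a | v and v > 0, therefore a ≤ v. v ≤ d, so a ≤ d. d ≤ a, so d = a. Since r < d, r < a.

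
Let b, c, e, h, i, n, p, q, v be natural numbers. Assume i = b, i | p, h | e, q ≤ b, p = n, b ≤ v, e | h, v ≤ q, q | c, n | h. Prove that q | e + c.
b ≤ v and v ≤ q, hence b ≤ q. Because q ≤ b, b = q. Since i = b, i = q. From h | e and e | h, h = e. p = n and i | p, thus i | n. Since n | h, i | h. Since h = e, i | e. i = q, so q | e. Since q | c, q | e + c.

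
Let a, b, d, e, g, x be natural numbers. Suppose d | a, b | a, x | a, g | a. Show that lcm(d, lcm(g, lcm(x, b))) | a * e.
Because x | a and b | a, lcm(x, b) | a. Since g | a, lcm(g, lcm(x, b)) | a. d | a, so lcm(d, lcm(g, lcm(x, b))) | a. Then lcm(d, lcm(g, lcm(x, b))) | a * e.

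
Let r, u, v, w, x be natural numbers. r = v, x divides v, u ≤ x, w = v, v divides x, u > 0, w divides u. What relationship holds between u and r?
u = r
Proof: From w = v and w divides u, v divides u. Since u > 0, v ≤ u. From x divides v and v divides x, x = v. u ≤ x, so u ≤ v. Since v ≤ u, v = u. Since r = v, r = u. Then u = r.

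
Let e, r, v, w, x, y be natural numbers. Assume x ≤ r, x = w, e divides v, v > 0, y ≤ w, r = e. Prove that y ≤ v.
x = w and x ≤ r, hence w ≤ r. Since y ≤ w, y ≤ r. Since r = e, y ≤ e. From e divides v and v > 0, e ≤ v. Since y ≤ e, y ≤ v.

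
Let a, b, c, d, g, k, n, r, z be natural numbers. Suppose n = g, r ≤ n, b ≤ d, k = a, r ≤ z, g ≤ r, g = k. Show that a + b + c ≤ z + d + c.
Because n = g and r ≤ n, r ≤ g. Since g ≤ r, r = g. g = k, so r = k. k = a, so r = a. Since r ≤ z, a ≤ z. From b ≤ d, b + c ≤ d + c. a ≤ z, so a + b + c ≤ z + d + c.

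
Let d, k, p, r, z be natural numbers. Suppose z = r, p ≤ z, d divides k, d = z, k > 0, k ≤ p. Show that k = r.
Since k ≤ p and p ≤ z, k ≤ z. Because d = z and d divides k, z divides k. k > 0, so z ≤ k. k ≤ z, so k = z. z = r, so k = r.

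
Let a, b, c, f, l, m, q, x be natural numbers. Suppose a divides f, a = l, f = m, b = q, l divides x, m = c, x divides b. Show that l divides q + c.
b = q and x divides b, hence x divides q. l divides x, so l divides q. f = m and m = c, so f = c. Since a = l and a divides f, l divides f. f = c, so l divides c. Since l divides q, l divides q + c.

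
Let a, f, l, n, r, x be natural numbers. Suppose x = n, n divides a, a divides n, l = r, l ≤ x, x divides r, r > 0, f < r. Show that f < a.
n divides a and a divides n, therefore n = a. Since x = n, x = a. l = r and l ≤ x, hence r ≤ x. From x divides r and r > 0, x ≤ r. r ≤ x, so r = x. Because f < r, f < x. x = a, so f < a.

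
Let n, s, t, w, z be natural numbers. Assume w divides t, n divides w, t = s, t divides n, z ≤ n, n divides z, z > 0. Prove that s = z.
Because n divides z and z > 0, n ≤ z. Because z ≤ n, z = n. n divides w and w divides t, so n divides t. t divides n, so n = t. z = n, so z = t. t = s, so z = s. Then s = z.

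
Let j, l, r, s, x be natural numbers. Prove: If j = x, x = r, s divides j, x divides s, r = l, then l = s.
j = x and s divides j, thus s divides x. Since x divides s, s = x. Since x = r, s = r. r = l, so s = l. Then l = s.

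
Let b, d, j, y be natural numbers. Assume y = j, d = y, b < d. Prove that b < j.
From d = y and b < d, b < y. Since y = j, b < j.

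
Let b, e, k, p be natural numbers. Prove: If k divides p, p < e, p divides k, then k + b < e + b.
Since p divides k and k divides p, p = k. p < e, so k < e. Then k + b < e + b.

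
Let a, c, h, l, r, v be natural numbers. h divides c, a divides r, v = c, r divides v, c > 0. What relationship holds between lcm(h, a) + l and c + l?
lcm(h, a) + l ≤ c + l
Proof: v = c and r divides v, hence r divides c. Since a divides r, a divides c. Because h divides c, lcm(h, a) divides c. Since c > 0, lcm(h, a) ≤ c. Then lcm(h, a) + l ≤ c + l.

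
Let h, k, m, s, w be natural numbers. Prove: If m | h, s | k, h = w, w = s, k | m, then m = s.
h = w and w = s, therefore h = s. Since m | h, m | s. Because s | k and k | m, s | m. Since m | s, m = s.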